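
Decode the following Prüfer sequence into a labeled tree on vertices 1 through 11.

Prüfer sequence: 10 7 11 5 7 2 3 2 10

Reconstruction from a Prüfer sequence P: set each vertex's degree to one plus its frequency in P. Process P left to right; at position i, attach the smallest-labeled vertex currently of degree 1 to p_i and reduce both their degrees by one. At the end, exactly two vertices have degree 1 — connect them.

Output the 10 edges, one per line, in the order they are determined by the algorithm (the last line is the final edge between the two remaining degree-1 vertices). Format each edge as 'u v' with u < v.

Initial degrees: {1:1, 2:3, 3:2, 4:1, 5:2, 6:1, 7:3, 8:1, 9:1, 10:3, 11:2}
Step 1: smallest deg-1 vertex = 1, p_1 = 10. Add edge {1,10}. Now deg[1]=0, deg[10]=2.
Step 2: smallest deg-1 vertex = 4, p_2 = 7. Add edge {4,7}. Now deg[4]=0, deg[7]=2.
Step 3: smallest deg-1 vertex = 6, p_3 = 11. Add edge {6,11}. Now deg[6]=0, deg[11]=1.
Step 4: smallest deg-1 vertex = 8, p_4 = 5. Add edge {5,8}. Now deg[8]=0, deg[5]=1.
Step 5: smallest deg-1 vertex = 5, p_5 = 7. Add edge {5,7}. Now deg[5]=0, deg[7]=1.
Step 6: smallest deg-1 vertex = 7, p_6 = 2. Add edge {2,7}. Now deg[7]=0, deg[2]=2.
Step 7: smallest deg-1 vertex = 9, p_7 = 3. Add edge {3,9}. Now deg[9]=0, deg[3]=1.
Step 8: smallest deg-1 vertex = 3, p_8 = 2. Add edge {2,3}. Now deg[3]=0, deg[2]=1.
Step 9: smallest deg-1 vertex = 2, p_9 = 10. Add edge {2,10}. Now deg[2]=0, deg[10]=1.
Final: two remaining deg-1 vertices are 10, 11. Add edge {10,11}.

Answer: 1 10
4 7
6 11
5 8
5 7
2 7
3 9
2 3
2 10
10 11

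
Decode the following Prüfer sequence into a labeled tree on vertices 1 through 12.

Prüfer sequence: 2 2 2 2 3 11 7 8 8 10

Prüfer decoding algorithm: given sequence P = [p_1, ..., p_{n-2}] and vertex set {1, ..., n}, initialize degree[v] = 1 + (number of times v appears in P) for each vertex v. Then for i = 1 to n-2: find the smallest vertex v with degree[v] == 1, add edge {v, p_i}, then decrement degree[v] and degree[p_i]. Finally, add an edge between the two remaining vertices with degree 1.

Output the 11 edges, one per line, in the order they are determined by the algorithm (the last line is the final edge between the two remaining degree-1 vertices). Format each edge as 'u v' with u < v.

Answer: 1 2
2 4
2 5
2 6
2 3
3 11
7 9
7 8
8 11
8 10
10 12

Derivation:
Initial degrees: {1:1, 2:5, 3:2, 4:1, 5:1, 6:1, 7:2, 8:3, 9:1, 10:2, 11:2, 12:1}
Step 1: smallest deg-1 vertex = 1, p_1 = 2. Add edge {1,2}. Now deg[1]=0, deg[2]=4.
Step 2: smallest deg-1 vertex = 4, p_2 = 2. Add edge {2,4}. Now deg[4]=0, deg[2]=3.
Step 3: smallest deg-1 vertex = 5, p_3 = 2. Add edge {2,5}. Now deg[5]=0, deg[2]=2.
Step 4: smallest deg-1 vertex = 6, p_4 = 2. Add edge {2,6}. Now deg[6]=0, deg[2]=1.
Step 5: smallest deg-1 vertex = 2, p_5 = 3. Add edge {2,3}. Now deg[2]=0, deg[3]=1.
Step 6: smallest deg-1 vertex = 3, p_6 = 11. Add edge {3,11}. Now deg[3]=0, deg[11]=1.
Step 7: smallest deg-1 vertex = 9, p_7 = 7. Add edge {7,9}. Now deg[9]=0, deg[7]=1.
Step 8: smallest deg-1 vertex = 7, p_8 = 8. Add edge {7,8}. Now deg[7]=0, deg[8]=2.
Step 9: smallest deg-1 vertex = 11, p_9 = 8. Add edge {8,11}. Now deg[11]=0, deg[8]=1.
Step 10: smallest deg-1 vertex = 8, p_10 = 10. Add edge {8,10}. Now deg[8]=0, deg[10]=1.
Final: two remaining deg-1 vertices are 10, 12. Add edge {10,12}.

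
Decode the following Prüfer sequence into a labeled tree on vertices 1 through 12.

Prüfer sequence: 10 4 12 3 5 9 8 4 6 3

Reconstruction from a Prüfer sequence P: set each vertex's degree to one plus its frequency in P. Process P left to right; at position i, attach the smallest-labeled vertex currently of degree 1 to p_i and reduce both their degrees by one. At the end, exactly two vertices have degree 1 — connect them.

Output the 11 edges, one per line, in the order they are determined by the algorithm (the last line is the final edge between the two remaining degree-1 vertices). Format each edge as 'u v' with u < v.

Initial degrees: {1:1, 2:1, 3:3, 4:3, 5:2, 6:2, 7:1, 8:2, 9:2, 10:2, 11:1, 12:2}
Step 1: smallest deg-1 vertex = 1, p_1 = 10. Add edge {1,10}. Now deg[1]=0, deg[10]=1.
Step 2: smallest deg-1 vertex = 2, p_2 = 4. Add edge {2,4}. Now deg[2]=0, deg[4]=2.
Step 3: smallest deg-1 vertex = 7, p_3 = 12. Add edge {7,12}. Now deg[7]=0, deg[12]=1.
Step 4: smallest deg-1 vertex = 10, p_4 = 3. Add edge {3,10}. Now deg[10]=0, deg[3]=2.
Step 5: smallest deg-1 vertex = 11, p_5 = 5. Add edge {5,11}. Now deg[11]=0, deg[5]=1.
Step 6: smallest deg-1 vertex = 5, p_6 = 9. Add edge {5,9}. Now deg[5]=0, deg[9]=1.
Step 7: smallest deg-1 vertex = 9, p_7 = 8. Add edge {8,9}. Now deg[9]=0, deg[8]=1.
Step 8: smallest deg-1 vertex = 8, p_8 = 4. Add edge {4,8}. Now deg[8]=0, deg[4]=1.
Step 9: smallest deg-1 vertex = 4, p_9 = 6. Add edge {4,6}. Now deg[4]=0, deg[6]=1.
Step 10: smallest deg-1 vertex = 6, p_10 = 3. Add edge {3,6}. Now deg[6]=0, deg[3]=1.
Final: two remaining deg-1 vertices are 3, 12. Add edge {3,12}.

Answer: 1 10
2 4
7 12
3 10
5 11
5 9
8 9
4 8
4 6
3 6
3 12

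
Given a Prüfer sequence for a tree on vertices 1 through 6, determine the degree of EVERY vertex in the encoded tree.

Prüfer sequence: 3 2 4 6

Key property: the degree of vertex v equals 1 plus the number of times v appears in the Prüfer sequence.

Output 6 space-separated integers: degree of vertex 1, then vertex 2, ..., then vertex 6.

p_1 = 3: count[3] becomes 1
p_2 = 2: count[2] becomes 1
p_3 = 4: count[4] becomes 1
p_4 = 6: count[6] becomes 1
Degrees (1 + count): deg[1]=1+0=1, deg[2]=1+1=2, deg[3]=1+1=2, deg[4]=1+1=2, deg[5]=1+0=1, deg[6]=1+1=2

Answer: 1 2 2 2 1 2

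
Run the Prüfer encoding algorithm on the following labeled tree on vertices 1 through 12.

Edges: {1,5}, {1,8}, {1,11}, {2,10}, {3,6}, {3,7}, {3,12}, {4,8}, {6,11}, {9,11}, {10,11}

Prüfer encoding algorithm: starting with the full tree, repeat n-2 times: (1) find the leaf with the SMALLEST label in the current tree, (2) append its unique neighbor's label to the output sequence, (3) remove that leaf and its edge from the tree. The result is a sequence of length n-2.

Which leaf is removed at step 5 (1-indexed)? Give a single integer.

Step 1: current leaves = {2,4,5,7,9,12}. Remove leaf 2 (neighbor: 10).
Step 2: current leaves = {4,5,7,9,10,12}. Remove leaf 4 (neighbor: 8).
Step 3: current leaves = {5,7,8,9,10,12}. Remove leaf 5 (neighbor: 1).
Step 4: current leaves = {7,8,9,10,12}. Remove leaf 7 (neighbor: 3).
Step 5: current leaves = {8,9,10,12}. Remove leaf 8 (neighbor: 1).

Answer: 8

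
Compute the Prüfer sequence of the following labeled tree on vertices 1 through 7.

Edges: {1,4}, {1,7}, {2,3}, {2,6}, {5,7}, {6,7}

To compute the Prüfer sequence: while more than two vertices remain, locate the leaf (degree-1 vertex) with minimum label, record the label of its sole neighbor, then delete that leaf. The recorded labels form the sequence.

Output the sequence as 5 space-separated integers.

Answer: 2 6 1 7 7

Derivation:
Step 1: leaves = {3,4,5}. Remove smallest leaf 3, emit neighbor 2.
Step 2: leaves = {2,4,5}. Remove smallest leaf 2, emit neighbor 6.
Step 3: leaves = {4,5,6}. Remove smallest leaf 4, emit neighbor 1.
Step 4: leaves = {1,5,6}. Remove smallest leaf 1, emit neighbor 7.
Step 5: leaves = {5,6}. Remove smallest leaf 5, emit neighbor 7.
Done: 2 vertices remain (6, 7). Sequence = [2 6 1 7 7]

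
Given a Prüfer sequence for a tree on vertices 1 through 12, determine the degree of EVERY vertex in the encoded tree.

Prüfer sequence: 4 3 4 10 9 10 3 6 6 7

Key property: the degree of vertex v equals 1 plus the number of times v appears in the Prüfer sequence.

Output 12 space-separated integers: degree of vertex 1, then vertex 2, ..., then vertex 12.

Answer: 1 1 3 3 1 3 2 1 2 3 1 1

Derivation:
p_1 = 4: count[4] becomes 1
p_2 = 3: count[3] becomes 1
p_3 = 4: count[4] becomes 2
p_4 = 10: count[10] becomes 1
p_5 = 9: count[9] becomes 1
p_6 = 10: count[10] becomes 2
p_7 = 3: count[3] becomes 2
p_8 = 6: count[6] becomes 1
p_9 = 6: count[6] becomes 2
p_10 = 7: count[7] becomes 1
Degrees (1 + count): deg[1]=1+0=1, deg[2]=1+0=1, deg[3]=1+2=3, deg[4]=1+2=3, deg[5]=1+0=1, deg[6]=1+2=3, deg[7]=1+1=2, deg[8]=1+0=1, deg[9]=1+1=2, deg[10]=1+2=3, deg[11]=1+0=1, deg[12]=1+0=1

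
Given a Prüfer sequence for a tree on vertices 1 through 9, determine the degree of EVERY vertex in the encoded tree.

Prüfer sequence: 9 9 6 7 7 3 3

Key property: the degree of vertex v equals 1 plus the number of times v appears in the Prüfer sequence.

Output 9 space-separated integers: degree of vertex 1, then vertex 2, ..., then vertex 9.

p_1 = 9: count[9] becomes 1
p_2 = 9: count[9] becomes 2
p_3 = 6: count[6] becomes 1
p_4 = 7: count[7] becomes 1
p_5 = 7: count[7] becomes 2
p_6 = 3: count[3] becomes 1
p_7 = 3: count[3] becomes 2
Degrees (1 + count): deg[1]=1+0=1, deg[2]=1+0=1, deg[3]=1+2=3, deg[4]=1+0=1, deg[5]=1+0=1, deg[6]=1+1=2, deg[7]=1+2=3, deg[8]=1+0=1, deg[9]=1+2=3

Answer: 1 1 3 1 1 2 3 1 3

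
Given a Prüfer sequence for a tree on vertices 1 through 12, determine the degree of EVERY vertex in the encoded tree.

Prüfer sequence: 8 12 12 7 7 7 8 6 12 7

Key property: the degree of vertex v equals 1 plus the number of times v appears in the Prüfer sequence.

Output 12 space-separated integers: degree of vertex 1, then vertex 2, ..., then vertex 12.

p_1 = 8: count[8] becomes 1
p_2 = 12: count[12] becomes 1
p_3 = 12: count[12] becomes 2
p_4 = 7: count[7] becomes 1
p_5 = 7: count[7] becomes 2
p_6 = 7: count[7] becomes 3
p_7 = 8: count[8] becomes 2
p_8 = 6: count[6] becomes 1
p_9 = 12: count[12] becomes 3
p_10 = 7: count[7] becomes 4
Degrees (1 + count): deg[1]=1+0=1, deg[2]=1+0=1, deg[3]=1+0=1, deg[4]=1+0=1, deg[5]=1+0=1, deg[6]=1+1=2, deg[7]=1+4=5, deg[8]=1+2=3, deg[9]=1+0=1, deg[10]=1+0=1, deg[11]=1+0=1, deg[12]=1+3=4

Answer: 1 1 1 1 1 2 5 3 1 1 1 4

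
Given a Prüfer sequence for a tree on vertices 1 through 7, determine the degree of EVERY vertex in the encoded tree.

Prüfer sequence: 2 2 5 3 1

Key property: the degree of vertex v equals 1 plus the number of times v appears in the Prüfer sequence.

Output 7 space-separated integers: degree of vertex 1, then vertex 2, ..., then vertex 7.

Answer: 2 3 2 1 2 1 1

Derivation:
p_1 = 2: count[2] becomes 1
p_2 = 2: count[2] becomes 2
p_3 = 5: count[5] becomes 1
p_4 = 3: count[3] becomes 1
p_5 = 1: count[1] becomes 1
Degrees (1 + count): deg[1]=1+1=2, deg[2]=1+2=3, deg[3]=1+1=2, deg[4]=1+0=1, deg[5]=1+1=2, deg[6]=1+0=1, deg[7]=1+0=1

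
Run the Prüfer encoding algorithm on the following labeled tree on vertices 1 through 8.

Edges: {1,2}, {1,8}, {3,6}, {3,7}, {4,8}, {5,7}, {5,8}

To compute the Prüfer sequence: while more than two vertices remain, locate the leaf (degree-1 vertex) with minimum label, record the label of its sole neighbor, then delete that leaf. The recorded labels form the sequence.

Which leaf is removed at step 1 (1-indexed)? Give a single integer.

Step 1: current leaves = {2,4,6}. Remove leaf 2 (neighbor: 1).

Answer: 2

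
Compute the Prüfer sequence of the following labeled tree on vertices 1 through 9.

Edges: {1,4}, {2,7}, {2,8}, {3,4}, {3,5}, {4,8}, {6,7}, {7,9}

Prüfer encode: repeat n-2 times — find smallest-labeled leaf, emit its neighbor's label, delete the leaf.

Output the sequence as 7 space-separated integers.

Answer: 4 3 4 8 7 2 7

Derivation:
Step 1: leaves = {1,5,6,9}. Remove smallest leaf 1, emit neighbor 4.
Step 2: leaves = {5,6,9}. Remove smallest leaf 5, emit neighbor 3.
Step 3: leaves = {3,6,9}. Remove smallest leaf 3, emit neighbor 4.
Step 4: leaves = {4,6,9}. Remove smallest leaf 4, emit neighbor 8.
Step 5: leaves = {6,8,9}. Remove smallest leaf 6, emit neighbor 7.
Step 6: leaves = {8,9}. Remove smallest leaf 8, emit neighbor 2.
Step 7: leaves = {2,9}. Remove smallest leaf 2, emit neighbor 7.
Done: 2 vertices remain (7, 9). Sequence = [4 3 4 8 7 2 7]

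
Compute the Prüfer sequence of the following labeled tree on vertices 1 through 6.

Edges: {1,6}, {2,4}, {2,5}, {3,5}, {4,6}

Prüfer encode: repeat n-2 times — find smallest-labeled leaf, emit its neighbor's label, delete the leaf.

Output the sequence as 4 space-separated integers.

Step 1: leaves = {1,3}. Remove smallest leaf 1, emit neighbor 6.
Step 2: leaves = {3,6}. Remove smallest leaf 3, emit neighbor 5.
Step 3: leaves = {5,6}. Remove smallest leaf 5, emit neighbor 2.
Step 4: leaves = {2,6}. Remove smallest leaf 2, emit neighbor 4.
Done: 2 vertices remain (4, 6). Sequence = [6 5 2 4]

Answer: 6 5 2 4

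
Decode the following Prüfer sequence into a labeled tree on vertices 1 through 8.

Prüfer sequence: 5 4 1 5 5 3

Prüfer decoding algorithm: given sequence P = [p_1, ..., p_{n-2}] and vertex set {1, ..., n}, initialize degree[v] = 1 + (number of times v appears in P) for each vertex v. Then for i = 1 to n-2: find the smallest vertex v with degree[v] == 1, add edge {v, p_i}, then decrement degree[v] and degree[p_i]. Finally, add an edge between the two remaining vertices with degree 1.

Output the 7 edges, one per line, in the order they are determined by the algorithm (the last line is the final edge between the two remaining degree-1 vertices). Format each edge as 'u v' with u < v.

Answer: 2 5
4 6
1 4
1 5
5 7
3 5
3 8

Derivation:
Initial degrees: {1:2, 2:1, 3:2, 4:2, 5:4, 6:1, 7:1, 8:1}
Step 1: smallest deg-1 vertex = 2, p_1 = 5. Add edge {2,5}. Now deg[2]=0, deg[5]=3.
Step 2: smallest deg-1 vertex = 6, p_2 = 4. Add edge {4,6}. Now deg[6]=0, deg[4]=1.
Step 3: smallest deg-1 vertex = 4, p_3 = 1. Add edge {1,4}. Now deg[4]=0, deg[1]=1.
Step 4: smallest deg-1 vertex = 1, p_4 = 5. Add edge {1,5}. Now deg[1]=0, deg[5]=2.
Step 5: smallest deg-1 vertex = 7, p_5 = 5. Add edge {5,7}. Now deg[7]=0, deg[5]=1.
Step 6: smallest deg-1 vertex = 5, p_6 = 3. Add edge {3,5}. Now deg[5]=0, deg[3]=1.
Final: two remaining deg-1 vertices are 3, 8. Add edge {3,8}.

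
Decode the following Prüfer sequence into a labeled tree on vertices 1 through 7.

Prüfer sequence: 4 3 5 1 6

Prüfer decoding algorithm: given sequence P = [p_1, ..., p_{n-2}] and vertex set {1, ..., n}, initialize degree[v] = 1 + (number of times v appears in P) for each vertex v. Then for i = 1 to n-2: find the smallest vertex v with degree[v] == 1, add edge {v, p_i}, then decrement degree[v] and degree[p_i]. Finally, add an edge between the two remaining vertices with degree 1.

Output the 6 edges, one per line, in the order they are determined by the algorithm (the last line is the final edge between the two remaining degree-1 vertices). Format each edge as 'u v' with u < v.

Answer: 2 4
3 4
3 5
1 5
1 6
6 7

Derivation:
Initial degrees: {1:2, 2:1, 3:2, 4:2, 5:2, 6:2, 7:1}
Step 1: smallest deg-1 vertex = 2, p_1 = 4. Add edge {2,4}. Now deg[2]=0, deg[4]=1.
Step 2: smallest deg-1 vertex = 4, p_2 = 3. Add edge {3,4}. Now deg[4]=0, deg[3]=1.
Step 3: smallest deg-1 vertex = 3, p_3 = 5. Add edge {3,5}. Now deg[3]=0, deg[5]=1.
Step 4: smallest deg-1 vertex = 5, p_4 = 1. Add edge {1,5}. Now deg[5]=0, deg[1]=1.
Step 5: smallest deg-1 vertex = 1, p_5 = 6. Add edge {1,6}. Now deg[1]=0, deg[6]=1.
Final: two remaining deg-1 vertices are 6, 7. Add edge {6,7}.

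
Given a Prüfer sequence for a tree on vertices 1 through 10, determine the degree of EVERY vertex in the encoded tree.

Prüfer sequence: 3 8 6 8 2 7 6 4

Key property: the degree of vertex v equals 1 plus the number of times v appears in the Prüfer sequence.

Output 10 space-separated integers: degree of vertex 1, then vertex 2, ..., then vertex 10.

p_1 = 3: count[3] becomes 1
p_2 = 8: count[8] becomes 1
p_3 = 6: count[6] becomes 1
p_4 = 8: count[8] becomes 2
p_5 = 2: count[2] becomes 1
p_6 = 7: count[7] becomes 1
p_7 = 6: count[6] becomes 2
p_8 = 4: count[4] becomes 1
Degrees (1 + count): deg[1]=1+0=1, deg[2]=1+1=2, deg[3]=1+1=2, deg[4]=1+1=2, deg[5]=1+0=1, deg[6]=1+2=3, deg[7]=1+1=2, deg[8]=1+2=3, deg[9]=1+0=1, deg[10]=1+0=1

Answer: 1 2 2 2 1 3 2 3 1 1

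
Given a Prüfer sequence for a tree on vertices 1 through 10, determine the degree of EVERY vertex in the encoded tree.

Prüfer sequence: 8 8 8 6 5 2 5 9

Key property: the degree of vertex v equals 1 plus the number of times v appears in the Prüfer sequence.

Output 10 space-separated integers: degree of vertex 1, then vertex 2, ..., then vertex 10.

p_1 = 8: count[8] becomes 1
p_2 = 8: count[8] becomes 2
p_3 = 8: count[8] becomes 3
p_4 = 6: count[6] becomes 1
p_5 = 5: count[5] becomes 1
p_6 = 2: count[2] becomes 1
p_7 = 5: count[5] becomes 2
p_8 = 9: count[9] becomes 1
Degrees (1 + count): deg[1]=1+0=1, deg[2]=1+1=2, deg[3]=1+0=1, deg[4]=1+0=1, deg[5]=1+2=3, deg[6]=1+1=2, deg[7]=1+0=1, deg[8]=1+3=4, deg[9]=1+1=2, deg[10]=1+0=1

Answer: 1 2 1 1 3 2 1 4 2 1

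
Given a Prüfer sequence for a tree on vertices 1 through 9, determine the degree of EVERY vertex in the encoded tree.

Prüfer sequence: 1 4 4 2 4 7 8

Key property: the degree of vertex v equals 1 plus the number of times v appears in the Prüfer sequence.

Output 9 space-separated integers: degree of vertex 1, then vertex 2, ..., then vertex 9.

p_1 = 1: count[1] becomes 1
p_2 = 4: count[4] becomes 1
p_3 = 4: count[4] becomes 2
p_4 = 2: count[2] becomes 1
p_5 = 4: count[4] becomes 3
p_6 = 7: count[7] becomes 1
p_7 = 8: count[8] becomes 1
Degrees (1 + count): deg[1]=1+1=2, deg[2]=1+1=2, deg[3]=1+0=1, deg[4]=1+3=4, deg[5]=1+0=1, deg[6]=1+0=1, deg[7]=1+1=2, deg[8]=1+1=2, deg[9]=1+0=1

Answer: 2 2 1 4 1 1 2 2 1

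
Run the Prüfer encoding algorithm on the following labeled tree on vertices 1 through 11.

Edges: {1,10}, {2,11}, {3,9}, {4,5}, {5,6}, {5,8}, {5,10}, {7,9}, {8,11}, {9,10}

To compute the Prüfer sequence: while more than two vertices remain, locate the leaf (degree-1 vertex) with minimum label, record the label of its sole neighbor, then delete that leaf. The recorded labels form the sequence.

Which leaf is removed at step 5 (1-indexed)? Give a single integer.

Answer: 6

Derivation:
Step 1: current leaves = {1,2,3,4,6,7}. Remove leaf 1 (neighbor: 10).
Step 2: current leaves = {2,3,4,6,7}. Remove leaf 2 (neighbor: 11).
Step 3: current leaves = {3,4,6,7,11}. Remove leaf 3 (neighbor: 9).
Step 4: current leaves = {4,6,7,11}. Remove leaf 4 (neighbor: 5).
Step 5: current leaves = {6,7,11}. Remove leaf 6 (neighbor: 5).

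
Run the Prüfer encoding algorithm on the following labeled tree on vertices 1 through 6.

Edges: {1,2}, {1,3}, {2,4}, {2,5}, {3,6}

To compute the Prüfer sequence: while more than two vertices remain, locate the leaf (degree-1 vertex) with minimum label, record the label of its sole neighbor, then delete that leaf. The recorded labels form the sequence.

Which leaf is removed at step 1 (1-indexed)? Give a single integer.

Answer: 4

Derivation:
Step 1: current leaves = {4,5,6}. Remove leaf 4 (neighbor: 2).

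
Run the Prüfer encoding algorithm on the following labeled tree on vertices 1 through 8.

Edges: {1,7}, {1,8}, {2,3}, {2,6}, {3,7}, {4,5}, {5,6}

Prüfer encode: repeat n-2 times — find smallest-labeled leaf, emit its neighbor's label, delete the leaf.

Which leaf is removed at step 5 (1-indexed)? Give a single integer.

Step 1: current leaves = {4,8}. Remove leaf 4 (neighbor: 5).
Step 2: current leaves = {5,8}. Remove leaf 5 (neighbor: 6).
Step 3: current leaves = {6,8}. Remove leaf 6 (neighbor: 2).
Step 4: current leaves = {2,8}. Remove leaf 2 (neighbor: 3).
Step 5: current leaves = {3,8}. Remove leaf 3 (neighbor: 7).

Answer: 3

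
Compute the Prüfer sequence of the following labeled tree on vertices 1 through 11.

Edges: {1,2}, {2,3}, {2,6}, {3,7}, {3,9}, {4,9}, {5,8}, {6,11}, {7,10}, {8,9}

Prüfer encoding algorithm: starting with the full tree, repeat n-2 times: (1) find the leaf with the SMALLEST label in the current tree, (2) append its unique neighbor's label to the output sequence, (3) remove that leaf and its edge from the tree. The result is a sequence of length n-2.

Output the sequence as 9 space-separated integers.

Step 1: leaves = {1,4,5,10,11}. Remove smallest leaf 1, emit neighbor 2.
Step 2: leaves = {4,5,10,11}. Remove smallest leaf 4, emit neighbor 9.
Step 3: leaves = {5,10,11}. Remove smallest leaf 5, emit neighbor 8.
Step 4: leaves = {8,10,11}. Remove smallest leaf 8, emit neighbor 9.
Step 5: leaves = {9,10,11}. Remove smallest leaf 9, emit neighbor 3.
Step 6: leaves = {10,11}. Remove smallest leaf 10, emit neighbor 7.
Step 7: leaves = {7,11}. Remove smallest leaf 7, emit neighbor 3.
Step 8: leaves = {3,11}. Remove smallest leaf 3, emit neighbor 2.
Step 9: leaves = {2,11}. Remove smallest leaf 2, emit neighbor 6.
Done: 2 vertices remain (6, 11). Sequence = [2 9 8 9 3 7 3 2 6]

Answer: 2 9 8 9 3 7 3 2 6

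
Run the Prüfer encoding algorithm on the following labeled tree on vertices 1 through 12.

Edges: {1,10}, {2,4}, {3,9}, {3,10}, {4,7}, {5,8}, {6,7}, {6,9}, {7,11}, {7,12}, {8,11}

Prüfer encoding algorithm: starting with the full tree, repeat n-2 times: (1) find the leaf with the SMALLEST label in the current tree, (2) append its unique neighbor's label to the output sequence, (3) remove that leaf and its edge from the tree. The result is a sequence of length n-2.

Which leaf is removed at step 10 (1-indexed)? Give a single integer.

Answer: 11

Derivation:
Step 1: current leaves = {1,2,5,12}. Remove leaf 1 (neighbor: 10).
Step 2: current leaves = {2,5,10,12}. Remove leaf 2 (neighbor: 4).
Step 3: current leaves = {4,5,10,12}. Remove leaf 4 (neighbor: 7).
Step 4: current leaves = {5,10,12}. Remove leaf 5 (neighbor: 8).
Step 5: current leaves = {8,10,12}. Remove leaf 8 (neighbor: 11).
Step 6: current leaves = {10,11,12}. Remove leaf 10 (neighbor: 3).
Step 7: current leaves = {3,11,12}. Remove leaf 3 (neighbor: 9).
Step 8: current leaves = {9,11,12}. Remove leaf 9 (neighbor: 6).
Step 9: current leaves = {6,11,12}. Remove leaf 6 (neighbor: 7).
Step 10: current leaves = {11,12}. Remove leaf 11 (neighbor: 7).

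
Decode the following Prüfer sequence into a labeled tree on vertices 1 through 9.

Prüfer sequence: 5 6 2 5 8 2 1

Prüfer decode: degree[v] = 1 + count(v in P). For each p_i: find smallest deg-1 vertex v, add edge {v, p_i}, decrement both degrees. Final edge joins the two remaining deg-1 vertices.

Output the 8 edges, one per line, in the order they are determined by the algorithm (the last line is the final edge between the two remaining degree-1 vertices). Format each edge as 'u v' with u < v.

Initial degrees: {1:2, 2:3, 3:1, 4:1, 5:3, 6:2, 7:1, 8:2, 9:1}
Step 1: smallest deg-1 vertex = 3, p_1 = 5. Add edge {3,5}. Now deg[3]=0, deg[5]=2.
Step 2: smallest deg-1 vertex = 4, p_2 = 6. Add edge {4,6}. Now deg[4]=0, deg[6]=1.
Step 3: smallest deg-1 vertex = 6, p_3 = 2. Add edge {2,6}. Now deg[6]=0, deg[2]=2.
Step 4: smallest deg-1 vertex = 7, p_4 = 5. Add edge {5,7}. Now deg[7]=0, deg[5]=1.
Step 5: smallest deg-1 vertex = 5, p_5 = 8. Add edge {5,8}. Now deg[5]=0, deg[8]=1.
Step 6: smallest deg-1 vertex = 8, p_6 = 2. Add edge {2,8}. Now deg[8]=0, deg[2]=1.
Step 7: smallest deg-1 vertex = 2, p_7 = 1. Add edge {1,2}. Now deg[2]=0, deg[1]=1.
Final: two remaining deg-1 vertices are 1, 9. Add edge {1,9}.

Answer: 3 5
4 6
2 6
5 7
5 8
2 8
1 2
1 9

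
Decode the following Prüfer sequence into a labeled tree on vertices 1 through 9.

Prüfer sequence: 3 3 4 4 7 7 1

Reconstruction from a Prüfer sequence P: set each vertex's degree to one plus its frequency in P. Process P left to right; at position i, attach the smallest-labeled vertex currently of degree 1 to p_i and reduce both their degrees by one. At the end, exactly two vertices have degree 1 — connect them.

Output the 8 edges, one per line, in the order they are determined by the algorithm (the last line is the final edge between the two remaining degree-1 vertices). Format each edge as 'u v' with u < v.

Answer: 2 3
3 5
3 4
4 6
4 7
7 8
1 7
1 9

Derivation:
Initial degrees: {1:2, 2:1, 3:3, 4:3, 5:1, 6:1, 7:3, 8:1, 9:1}
Step 1: smallest deg-1 vertex = 2, p_1 = 3. Add edge {2,3}. Now deg[2]=0, deg[3]=2.
Step 2: smallest deg-1 vertex = 5, p_2 = 3. Add edge {3,5}. Now deg[5]=0, deg[3]=1.
Step 3: smallest deg-1 vertex = 3, p_3 = 4. Add edge {3,4}. Now deg[3]=0, deg[4]=2.
Step 4: smallest deg-1 vertex = 6, p_4 = 4. Add edge {4,6}. Now deg[6]=0, deg[4]=1.
Step 5: smallest deg-1 vertex = 4, p_5 = 7. Add edge {4,7}. Now deg[4]=0, deg[7]=2.
Step 6: smallest deg-1 vertex = 8, p_6 = 7. Add edge {7,8}. Now deg[8]=0, deg[7]=1.
Step 7: smallest deg-1 vertex = 7, p_7 = 1. Add edge {1,7}. Now deg[7]=0, deg[1]=1.
Final: two remaining deg-1 vertices are 1, 9. Add edge {1,9}.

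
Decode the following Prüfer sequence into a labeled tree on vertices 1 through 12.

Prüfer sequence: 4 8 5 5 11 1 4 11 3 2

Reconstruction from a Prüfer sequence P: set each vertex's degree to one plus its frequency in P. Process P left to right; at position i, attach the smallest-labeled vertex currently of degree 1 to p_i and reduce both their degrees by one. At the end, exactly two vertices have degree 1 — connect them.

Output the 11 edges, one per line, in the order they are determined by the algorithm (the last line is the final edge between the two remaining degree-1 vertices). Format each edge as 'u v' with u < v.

Initial degrees: {1:2, 2:2, 3:2, 4:3, 5:3, 6:1, 7:1, 8:2, 9:1, 10:1, 11:3, 12:1}
Step 1: smallest deg-1 vertex = 6, p_1 = 4. Add edge {4,6}. Now deg[6]=0, deg[4]=2.
Step 2: smallest deg-1 vertex = 7, p_2 = 8. Add edge {7,8}. Now deg[7]=0, deg[8]=1.
Step 3: smallest deg-1 vertex = 8, p_3 = 5. Add edge {5,8}. Now deg[8]=0, deg[5]=2.
Step 4: smallest deg-1 vertex = 9, p_4 = 5. Add edge {5,9}. Now deg[9]=0, deg[5]=1.
Step 5: smallest deg-1 vertex = 5, p_5 = 11. Add edge {5,11}. Now deg[5]=0, deg[11]=2.
Step 6: smallest deg-1 vertex = 10, p_6 = 1. Add edge {1,10}. Now deg[10]=0, deg[1]=1.
Step 7: smallest deg-1 vertex = 1, p_7 = 4. Add edge {1,4}. Now deg[1]=0, deg[4]=1.
Step 8: smallest deg-1 vertex = 4, p_8 = 11. Add edge {4,11}. Now deg[4]=0, deg[11]=1.
Step 9: smallest deg-1 vertex = 11, p_9 = 3. Add edge {3,11}. Now deg[11]=0, deg[3]=1.
Step 10: smallest deg-1 vertex = 3, p_10 = 2. Add edge {2,3}. Now deg[3]=0, deg[2]=1.
Final: two remaining deg-1 vertices are 2, 12. Add edge {2,12}.

Answer: 4 6
7 8
5 8
5 9
5 11
1 10
1 4
4 11
3 11
2 3
2 12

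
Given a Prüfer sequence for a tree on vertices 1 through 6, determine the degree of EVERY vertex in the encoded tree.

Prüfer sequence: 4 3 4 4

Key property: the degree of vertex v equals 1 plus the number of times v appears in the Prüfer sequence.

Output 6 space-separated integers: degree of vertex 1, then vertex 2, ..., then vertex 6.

Answer: 1 1 2 4 1 1

Derivation:
p_1 = 4: count[4] becomes 1
p_2 = 3: count[3] becomes 1
p_3 = 4: count[4] becomes 2
p_4 = 4: count[4] becomes 3
Degrees (1 + count): deg[1]=1+0=1, deg[2]=1+0=1, deg[3]=1+1=2, deg[4]=1+3=4, deg[5]=1+0=1, deg[6]=1+0=1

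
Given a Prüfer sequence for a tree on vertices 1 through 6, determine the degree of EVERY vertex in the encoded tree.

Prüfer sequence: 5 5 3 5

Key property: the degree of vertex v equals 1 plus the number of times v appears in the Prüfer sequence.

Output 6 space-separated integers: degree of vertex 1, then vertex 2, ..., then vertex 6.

p_1 = 5: count[5] becomes 1
p_2 = 5: count[5] becomes 2
p_3 = 3: count[3] becomes 1
p_4 = 5: count[5] becomes 3
Degrees (1 + count): deg[1]=1+0=1, deg[2]=1+0=1, deg[3]=1+1=2, deg[4]=1+0=1, deg[5]=1+3=4, deg[6]=1+0=1

Answer: 1 1 2 1 4 1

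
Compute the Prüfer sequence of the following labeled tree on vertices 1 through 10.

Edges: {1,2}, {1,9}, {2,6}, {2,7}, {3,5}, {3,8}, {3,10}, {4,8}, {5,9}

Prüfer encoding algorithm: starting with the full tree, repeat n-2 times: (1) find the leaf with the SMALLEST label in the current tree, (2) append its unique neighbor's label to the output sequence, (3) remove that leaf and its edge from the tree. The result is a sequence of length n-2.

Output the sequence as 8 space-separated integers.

Step 1: leaves = {4,6,7,10}. Remove smallest leaf 4, emit neighbor 8.
Step 2: leaves = {6,7,8,10}. Remove smallest leaf 6, emit neighbor 2.
Step 3: leaves = {7,8,10}. Remove smallest leaf 7, emit neighbor 2.
Step 4: leaves = {2,8,10}. Remove smallest leaf 2, emit neighbor 1.
Step 5: leaves = {1,8,10}. Remove smallest leaf 1, emit neighbor 9.
Step 6: leaves = {8,9,10}. Remove smallest leaf 8, emit neighbor 3.
Step 7: leaves = {9,10}. Remove smallest leaf 9, emit neighbor 5.
Step 8: leaves = {5,10}. Remove smallest leaf 5, emit neighbor 3.
Done: 2 vertices remain (3, 10). Sequence = [8 2 2 1 9 3 5 3]

Answer: 8 2 2 1 9 3 5 3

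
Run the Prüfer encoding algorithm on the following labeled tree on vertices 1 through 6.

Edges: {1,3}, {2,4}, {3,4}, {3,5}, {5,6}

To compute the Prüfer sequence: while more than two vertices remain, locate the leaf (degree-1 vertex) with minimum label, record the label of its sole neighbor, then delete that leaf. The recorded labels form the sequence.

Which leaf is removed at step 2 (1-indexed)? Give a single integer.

Step 1: current leaves = {1,2,6}. Remove leaf 1 (neighbor: 3).
Step 2: current leaves = {2,6}. Remove leaf 2 (neighbor: 4).

Answer: 2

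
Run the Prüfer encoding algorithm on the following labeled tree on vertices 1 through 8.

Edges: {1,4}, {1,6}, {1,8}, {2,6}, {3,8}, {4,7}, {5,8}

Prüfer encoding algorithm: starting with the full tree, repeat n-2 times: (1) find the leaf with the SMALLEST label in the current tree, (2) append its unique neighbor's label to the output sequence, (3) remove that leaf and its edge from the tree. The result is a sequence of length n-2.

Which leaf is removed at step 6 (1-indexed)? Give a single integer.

Step 1: current leaves = {2,3,5,7}. Remove leaf 2 (neighbor: 6).
Step 2: current leaves = {3,5,6,7}. Remove leaf 3 (neighbor: 8).
Step 3: current leaves = {5,6,7}. Remove leaf 5 (neighbor: 8).
Step 4: current leaves = {6,7,8}. Remove leaf 6 (neighbor: 1).
Step 5: current leaves = {7,8}. Remove leaf 7 (neighbor: 4).
Step 6: current leaves = {4,8}. Remove leaf 4 (neighbor: 1).

Answer: 4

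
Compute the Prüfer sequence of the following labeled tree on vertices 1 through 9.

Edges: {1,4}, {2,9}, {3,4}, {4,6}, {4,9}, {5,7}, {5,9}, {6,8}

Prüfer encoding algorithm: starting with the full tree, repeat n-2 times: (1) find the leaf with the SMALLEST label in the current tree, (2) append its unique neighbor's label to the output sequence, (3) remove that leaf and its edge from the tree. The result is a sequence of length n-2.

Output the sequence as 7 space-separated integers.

Step 1: leaves = {1,2,3,7,8}. Remove smallest leaf 1, emit neighbor 4.
Step 2: leaves = {2,3,7,8}. Remove smallest leaf 2, emit neighbor 9.
Step 3: leaves = {3,7,8}. Remove smallest leaf 3, emit neighbor 4.
Step 4: leaves = {7,8}. Remove smallest leaf 7, emit neighbor 5.
Step 5: leaves = {5,8}. Remove smallest leaf 5, emit neighbor 9.
Step 6: leaves = {8,9}. Remove smallest leaf 8, emit neighbor 6.
Step 7: leaves = {6,9}. Remove smallest leaf 6, emit neighbor 4.
Done: 2 vertices remain (4, 9). Sequence = [4 9 4 5 9 6 4]

Answer: 4 9 4 5 9 6 4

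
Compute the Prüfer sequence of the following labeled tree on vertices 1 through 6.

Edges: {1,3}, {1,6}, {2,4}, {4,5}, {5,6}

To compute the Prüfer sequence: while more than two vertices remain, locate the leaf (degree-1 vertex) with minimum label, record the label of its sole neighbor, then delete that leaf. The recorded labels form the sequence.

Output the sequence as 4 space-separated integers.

Step 1: leaves = {2,3}. Remove smallest leaf 2, emit neighbor 4.
Step 2: leaves = {3,4}. Remove smallest leaf 3, emit neighbor 1.
Step 3: leaves = {1,4}. Remove smallest leaf 1, emit neighbor 6.
Step 4: leaves = {4,6}. Remove smallest leaf 4, emit neighbor 5.
Done: 2 vertices remain (5, 6). Sequence = [4 1 6 5]

Answer: 4 1 6 5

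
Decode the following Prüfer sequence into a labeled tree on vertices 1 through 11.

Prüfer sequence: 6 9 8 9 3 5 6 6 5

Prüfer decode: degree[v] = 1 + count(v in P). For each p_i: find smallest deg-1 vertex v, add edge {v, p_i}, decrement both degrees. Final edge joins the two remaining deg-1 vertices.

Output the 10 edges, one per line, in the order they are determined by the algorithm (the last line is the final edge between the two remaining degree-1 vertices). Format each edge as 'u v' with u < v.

Answer: 1 6
2 9
4 8
7 9
3 8
3 5
6 9
6 10
5 6
5 11

Derivation:
Initial degrees: {1:1, 2:1, 3:2, 4:1, 5:3, 6:4, 7:1, 8:2, 9:3, 10:1, 11:1}
Step 1: smallest deg-1 vertex = 1, p_1 = 6. Add edge {1,6}. Now deg[1]=0, deg[6]=3.
Step 2: smallest deg-1 vertex = 2, p_2 = 9. Add edge {2,9}. Now deg[2]=0, deg[9]=2.
Step 3: smallest deg-1 vertex = 4, p_3 = 8. Add edge {4,8}. Now deg[4]=0, deg[8]=1.
Step 4: smallest deg-1 vertex = 7, p_4 = 9. Add edge {7,9}. Now deg[7]=0, deg[9]=1.
Step 5: smallest deg-1 vertex = 8, p_5 = 3. Add edge {3,8}. Now deg[8]=0, deg[3]=1.
Step 6: smallest deg-1 vertex = 3, p_6 = 5. Add edge {3,5}. Now deg[3]=0, deg[5]=2.
Step 7: smallest deg-1 vertex = 9, p_7 = 6. Add edge {6,9}. Now deg[9]=0, deg[6]=2.
Step 8: smallest deg-1 vertex = 10, p_8 = 6. Add edge {6,10}. Now deg[10]=0, deg[6]=1.
Step 9: smallest deg-1 vertex = 6, p_9 = 5. Add edge {5,6}. Now deg[6]=0, deg[5]=1.
Final: two remaining deg-1 vertices are 5, 11. Add edge {5,11}.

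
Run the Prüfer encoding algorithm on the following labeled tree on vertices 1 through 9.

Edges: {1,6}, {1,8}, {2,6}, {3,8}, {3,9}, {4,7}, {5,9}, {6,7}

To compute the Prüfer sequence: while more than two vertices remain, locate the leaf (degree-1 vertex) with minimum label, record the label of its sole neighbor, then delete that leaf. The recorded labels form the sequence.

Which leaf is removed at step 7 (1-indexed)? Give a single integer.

Step 1: current leaves = {2,4,5}. Remove leaf 2 (neighbor: 6).
Step 2: current leaves = {4,5}. Remove leaf 4 (neighbor: 7).
Step 3: current leaves = {5,7}. Remove leaf 5 (neighbor: 9).
Step 4: current leaves = {7,9}. Remove leaf 7 (neighbor: 6).
Step 5: current leaves = {6,9}. Remove leaf 6 (neighbor: 1).
Step 6: current leaves = {1,9}. Remove leaf 1 (neighbor: 8).
Step 7: current leaves = {8,9}. Remove leaf 8 (neighbor: 3).

Answer: 8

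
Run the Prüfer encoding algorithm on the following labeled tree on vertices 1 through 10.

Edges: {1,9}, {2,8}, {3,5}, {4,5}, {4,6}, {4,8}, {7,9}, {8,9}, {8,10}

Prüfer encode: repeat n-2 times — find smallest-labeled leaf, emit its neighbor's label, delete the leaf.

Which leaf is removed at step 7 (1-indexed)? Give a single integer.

Answer: 7

Derivation:
Step 1: current leaves = {1,2,3,6,7,10}. Remove leaf 1 (neighbor: 9).
Step 2: current leaves = {2,3,6,7,10}. Remove leaf 2 (neighbor: 8).
Step 3: current leaves = {3,6,7,10}. Remove leaf 3 (neighbor: 5).
Step 4: current leaves = {5,6,7,10}. Remove leaf 5 (neighbor: 4).
Step 5: current leaves = {6,7,10}. Remove leaf 6 (neighbor: 4).
Step 6: current leaves = {4,7,10}. Remove leaf 4 (neighbor: 8).
Step 7: current leaves = {7,10}. Remove leaf 7 (neighbor: 9).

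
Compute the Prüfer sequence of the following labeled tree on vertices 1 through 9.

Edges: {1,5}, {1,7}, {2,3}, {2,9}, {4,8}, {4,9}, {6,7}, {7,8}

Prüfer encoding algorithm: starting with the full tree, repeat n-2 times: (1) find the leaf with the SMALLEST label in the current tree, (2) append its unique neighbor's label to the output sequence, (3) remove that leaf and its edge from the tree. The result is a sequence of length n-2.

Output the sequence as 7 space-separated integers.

Step 1: leaves = {3,5,6}. Remove smallest leaf 3, emit neighbor 2.
Step 2: leaves = {2,5,6}. Remove smallest leaf 2, emit neighbor 9.
Step 3: leaves = {5,6,9}. Remove smallest leaf 5, emit neighbor 1.
Step 4: leaves = {1,6,9}. Remove smallest leaf 1, emit neighbor 7.
Step 5: leaves = {6,9}. Remove smallest leaf 6, emit neighbor 7.
Step 6: leaves = {7,9}. Remove smallest leaf 7, emit neighbor 8.
Step 7: leaves = {8,9}. Remove smallest leaf 8, emit neighbor 4.
Done: 2 vertices remain (4, 9). Sequence = [2 9 1 7 7 8 4]

Answer: 2 9 1 7 7 8 4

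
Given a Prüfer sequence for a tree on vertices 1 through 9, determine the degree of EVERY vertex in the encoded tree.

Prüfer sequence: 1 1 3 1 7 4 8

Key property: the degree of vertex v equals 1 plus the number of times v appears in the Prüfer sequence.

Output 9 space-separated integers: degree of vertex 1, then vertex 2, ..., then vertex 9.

Answer: 4 1 2 2 1 1 2 2 1

Derivation:
p_1 = 1: count[1] becomes 1
p_2 = 1: count[1] becomes 2
p_3 = 3: count[3] becomes 1
p_4 = 1: count[1] becomes 3
p_5 = 7: count[7] becomes 1
p_6 = 4: count[4] becomes 1
p_7 = 8: count[8] becomes 1
Degrees (1 + count): deg[1]=1+3=4, deg[2]=1+0=1, deg[3]=1+1=2, deg[4]=1+1=2, deg[5]=1+0=1, deg[6]=1+0=1, deg[7]=1+1=2, deg[8]=1+1=2, deg[9]=1+0=1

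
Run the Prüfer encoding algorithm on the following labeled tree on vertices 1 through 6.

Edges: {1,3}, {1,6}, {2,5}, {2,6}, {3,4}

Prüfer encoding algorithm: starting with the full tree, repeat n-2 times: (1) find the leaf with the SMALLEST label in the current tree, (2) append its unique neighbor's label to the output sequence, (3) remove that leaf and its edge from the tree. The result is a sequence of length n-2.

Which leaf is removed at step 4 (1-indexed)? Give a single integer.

Step 1: current leaves = {4,5}. Remove leaf 4 (neighbor: 3).
Step 2: current leaves = {3,5}. Remove leaf 3 (neighbor: 1).
Step 3: current leaves = {1,5}. Remove leaf 1 (neighbor: 6).
Step 4: current leaves = {5,6}. Remove leaf 5 (neighbor: 2).

Answer: 5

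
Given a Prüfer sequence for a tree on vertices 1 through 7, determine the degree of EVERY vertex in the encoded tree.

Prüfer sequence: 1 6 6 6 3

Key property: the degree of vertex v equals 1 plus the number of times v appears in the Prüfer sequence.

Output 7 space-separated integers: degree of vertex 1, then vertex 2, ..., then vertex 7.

p_1 = 1: count[1] becomes 1
p_2 = 6: count[6] becomes 1
p_3 = 6: count[6] becomes 2
p_4 = 6: count[6] becomes 3
p_5 = 3: count[3] becomes 1
Degrees (1 + count): deg[1]=1+1=2, deg[2]=1+0=1, deg[3]=1+1=2, deg[4]=1+0=1, deg[5]=1+0=1, deg[6]=1+3=4, deg[7]=1+0=1

Answer: 2 1 2 1 1 4 1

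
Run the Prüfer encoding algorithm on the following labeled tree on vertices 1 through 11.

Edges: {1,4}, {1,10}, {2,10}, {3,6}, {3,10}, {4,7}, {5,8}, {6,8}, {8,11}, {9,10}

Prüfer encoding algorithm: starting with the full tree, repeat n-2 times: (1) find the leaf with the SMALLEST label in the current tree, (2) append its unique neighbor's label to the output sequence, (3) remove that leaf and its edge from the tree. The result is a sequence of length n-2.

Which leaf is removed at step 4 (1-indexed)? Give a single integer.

Answer: 4

Derivation:
Step 1: current leaves = {2,5,7,9,11}. Remove leaf 2 (neighbor: 10).
Step 2: current leaves = {5,7,9,11}. Remove leaf 5 (neighbor: 8).
Step 3: current leaves = {7,9,11}. Remove leaf 7 (neighbor: 4).
Step 4: current leaves = {4,9,11}. Remove leaf 4 (neighbor: 1).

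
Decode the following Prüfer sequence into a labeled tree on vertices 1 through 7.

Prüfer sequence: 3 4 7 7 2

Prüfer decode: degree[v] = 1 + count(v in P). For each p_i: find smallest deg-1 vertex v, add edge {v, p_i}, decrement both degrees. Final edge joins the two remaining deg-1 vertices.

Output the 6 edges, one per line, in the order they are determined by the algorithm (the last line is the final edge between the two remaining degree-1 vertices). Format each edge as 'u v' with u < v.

Initial degrees: {1:1, 2:2, 3:2, 4:2, 5:1, 6:1, 7:3}
Step 1: smallest deg-1 vertex = 1, p_1 = 3. Add edge {1,3}. Now deg[1]=0, deg[3]=1.
Step 2: smallest deg-1 vertex = 3, p_2 = 4. Add edge {3,4}. Now deg[3]=0, deg[4]=1.
Step 3: smallest deg-1 vertex = 4, p_3 = 7. Add edge {4,7}. Now deg[4]=0, deg[7]=2.
Step 4: smallest deg-1 vertex = 5, p_4 = 7. Add edge {5,7}. Now deg[5]=0, deg[7]=1.
Step 5: smallest deg-1 vertex = 6, p_5 = 2. Add edge {2,6}. Now deg[6]=0, deg[2]=1.
Final: two remaining deg-1 vertices are 2, 7. Add edge {2,7}.

Answer: 1 3
3 4
4 7
5 7
2 6
2 7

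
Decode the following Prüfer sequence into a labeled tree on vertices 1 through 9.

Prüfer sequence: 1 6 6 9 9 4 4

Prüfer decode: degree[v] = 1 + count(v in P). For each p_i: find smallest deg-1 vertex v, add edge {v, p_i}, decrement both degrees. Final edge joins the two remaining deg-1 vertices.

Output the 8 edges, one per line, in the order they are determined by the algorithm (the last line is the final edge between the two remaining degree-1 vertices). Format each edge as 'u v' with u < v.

Answer: 1 2
1 6
3 6
5 9
6 9
4 7
4 8
4 9

Derivation:
Initial degrees: {1:2, 2:1, 3:1, 4:3, 5:1, 6:3, 7:1, 8:1, 9:3}
Step 1: smallest deg-1 vertex = 2, p_1 = 1. Add edge {1,2}. Now deg[2]=0, deg[1]=1.
Step 2: smallest deg-1 vertex = 1, p_2 = 6. Add edge {1,6}. Now deg[1]=0, deg[6]=2.
Step 3: smallest deg-1 vertex = 3, p_3 = 6. Add edge {3,6}. Now deg[3]=0, deg[6]=1.
Step 4: smallest deg-1 vertex = 5, p_4 = 9. Add edge {5,9}. Now deg[5]=0, deg[9]=2.
Step 5: smallest deg-1 vertex = 6, p_5 = 9. Add edge {6,9}. Now deg[6]=0, deg[9]=1.
Step 6: smallest deg-1 vertex = 7, p_6 = 4. Add edge {4,7}. Now deg[7]=0, deg[4]=2.
Step 7: smallest deg-1 vertex = 8, p_7 = 4. Add edge {4,8}. Now deg[8]=0, deg[4]=1.
Final: two remaining deg-1 vertices are 4, 9. Add edge {4,9}.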